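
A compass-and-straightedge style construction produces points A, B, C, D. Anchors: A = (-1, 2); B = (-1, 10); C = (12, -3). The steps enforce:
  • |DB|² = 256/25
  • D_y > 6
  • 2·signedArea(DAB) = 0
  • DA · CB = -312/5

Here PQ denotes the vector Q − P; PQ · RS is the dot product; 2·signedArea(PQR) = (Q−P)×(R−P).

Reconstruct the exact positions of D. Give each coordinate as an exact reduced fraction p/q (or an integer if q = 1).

D = (-1, 34/5)

1. D_x = -1  [2·signedArea(DAB) = 0 ∩ DA · CB = -312/5]
2. D_y = 34/5  [2·signedArea(DAB) = 0 ∩ DA · CB = -312/5]
   → D = (-1, 34/5)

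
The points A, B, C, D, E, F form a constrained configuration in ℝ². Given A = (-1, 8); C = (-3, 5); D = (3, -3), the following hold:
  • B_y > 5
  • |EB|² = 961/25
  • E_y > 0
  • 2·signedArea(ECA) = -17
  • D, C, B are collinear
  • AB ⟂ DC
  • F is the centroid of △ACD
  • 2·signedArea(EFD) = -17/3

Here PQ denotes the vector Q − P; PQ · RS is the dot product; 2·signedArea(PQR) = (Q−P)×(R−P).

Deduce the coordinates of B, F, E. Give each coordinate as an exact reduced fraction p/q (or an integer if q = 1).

B = (-93/25, 149/25)
E = (0, 1)
F = (-1/3, 10/3)

1. B_x = -93/25  [D, C, B are collinear ∩ AB ⟂ DC]
2. B_y = 149/25  [D, C, B are collinear ∩ AB ⟂ DC]
   → B = (-93/25, 149/25)
3. F_x = -1/3  [F is the centroid of △ACD]
4. F_y = 10/3  [F is the centroid of △ACD]
   → F = (-1/3, 10/3)
5. E_x = 0  [2·signedArea(ECA) = -17 ∩ 2·signedArea(EFD) = -17/3]
6. E_y = 1  [2·signedArea(ECA) = -17 ∩ 2·signedArea(EFD) = -17/3]
   → E = (0, 1)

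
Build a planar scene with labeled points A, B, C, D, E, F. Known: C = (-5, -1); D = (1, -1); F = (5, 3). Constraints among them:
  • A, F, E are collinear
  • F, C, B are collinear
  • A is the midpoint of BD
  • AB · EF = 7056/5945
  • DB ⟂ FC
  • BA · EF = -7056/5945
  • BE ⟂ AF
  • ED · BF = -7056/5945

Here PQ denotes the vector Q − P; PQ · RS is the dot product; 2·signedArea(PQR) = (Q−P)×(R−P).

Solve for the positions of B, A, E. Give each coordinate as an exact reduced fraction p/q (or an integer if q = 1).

A = (17/29, 1/29)
B = (5/29, 31/29)
E = (4637/5945, 979/5945)

1. B_x = 5/29  [F, C, B are collinear ∩ DB ⟂ FC]
2. B_y = 31/29  [F, C, B are collinear ∩ DB ⟂ FC]
   → B = (5/29, 31/29)
3. A_x = 17/29  [A is the midpoint of BD]
4. A_y = 1/29  [A is the midpoint of BD]
   → A = (17/29, 1/29)
5. E_x = 4637/5945  [A, F, E are collinear ∩ BE ⟂ AF]
6. E_y = 979/5945  [A, F, E are collinear ∩ BE ⟂ AF]
   → E = (4637/5945, 979/5945)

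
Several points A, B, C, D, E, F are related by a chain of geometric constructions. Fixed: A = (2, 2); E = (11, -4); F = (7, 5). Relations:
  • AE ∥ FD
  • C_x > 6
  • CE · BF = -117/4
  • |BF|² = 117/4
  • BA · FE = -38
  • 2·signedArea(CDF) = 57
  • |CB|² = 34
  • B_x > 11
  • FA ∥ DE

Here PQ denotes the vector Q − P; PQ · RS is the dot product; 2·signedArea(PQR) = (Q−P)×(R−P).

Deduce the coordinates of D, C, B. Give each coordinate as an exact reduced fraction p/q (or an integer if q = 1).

B = (23/2, 2)
C = (13/2, -1)
D = (16, -1)

1. D_x = 16  [FA ∥ DE ∩ AE ∥ FD]
2. D_y = -1  [FA ∥ DE ∩ AE ∥ FD]
   → D = (16, -1)
3. B_x = 23/2  [line -4·x + 9·y + 28 = 0 ∩ |BF|² = 117/4]
4. B_y = 2  [line -4·x + 9·y + 28 = 0 ∩ |BF|² = 117/4]
   → B = (23/2, 2)
5. C_x = 13/2  [CE · BF = -117/4 ∩ 2·signedArea(CDF) = 57]
6. C_y = -1  [CE · BF = -117/4 ∩ 2·signedArea(CDF) = 57]
   → C = (13/2, -1)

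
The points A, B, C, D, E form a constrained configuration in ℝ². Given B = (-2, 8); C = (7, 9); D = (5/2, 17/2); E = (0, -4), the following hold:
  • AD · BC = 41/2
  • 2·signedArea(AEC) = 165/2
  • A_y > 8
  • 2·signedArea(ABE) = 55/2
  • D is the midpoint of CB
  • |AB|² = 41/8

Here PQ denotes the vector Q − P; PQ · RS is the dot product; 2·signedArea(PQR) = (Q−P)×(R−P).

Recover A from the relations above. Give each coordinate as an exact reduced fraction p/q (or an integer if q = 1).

A = (1/4, 33/4)

1. A_x = 1/4  [2·signedArea(AEC) = 165/2 ∩ 2·signedArea(ABE) = 55/2]
2. A_y = 33/4  [2·signedArea(AEC) = 165/2 ∩ 2·signedArea(ABE) = 55/2]
   → A = (1/4, 33/4)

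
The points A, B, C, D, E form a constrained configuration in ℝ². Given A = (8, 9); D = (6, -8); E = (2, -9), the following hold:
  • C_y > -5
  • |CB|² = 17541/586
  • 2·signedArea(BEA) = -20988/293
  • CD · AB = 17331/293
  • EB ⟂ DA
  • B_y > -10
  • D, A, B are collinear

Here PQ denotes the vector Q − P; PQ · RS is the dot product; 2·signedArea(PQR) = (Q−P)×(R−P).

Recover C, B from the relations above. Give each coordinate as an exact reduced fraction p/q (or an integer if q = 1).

B = (1708/293, -2769/293)
C = (7/2, -9/2)

1. B_x = 1708/293  [D, A, B are collinear ∩ EB ⟂ DA]
2. B_y = -2769/293  [D, A, B are collinear ∩ EB ⟂ DA]
   → B = (1708/293, -2769/293)
3. C_x = 7/2  [line 636/293·x + 5406/293·y + 22101/293 = 0 ∩ |CB|² = 17541/586]
4. C_y = -9/2  [line 636/293·x + 5406/293·y + 22101/293 = 0 ∩ |CB|² = 17541/586]
   → C = (7/2, -9/2)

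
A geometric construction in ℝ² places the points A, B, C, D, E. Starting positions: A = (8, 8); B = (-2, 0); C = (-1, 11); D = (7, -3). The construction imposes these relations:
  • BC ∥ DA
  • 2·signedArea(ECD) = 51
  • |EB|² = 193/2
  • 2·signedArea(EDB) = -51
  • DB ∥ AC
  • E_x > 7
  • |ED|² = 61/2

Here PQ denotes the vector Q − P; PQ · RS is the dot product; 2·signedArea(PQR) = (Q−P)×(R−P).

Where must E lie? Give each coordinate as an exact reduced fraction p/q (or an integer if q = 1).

E = (15/2, 5/2)

1. E_x = 15/2  [2·signedArea(ECD) = 51 ∩ 2·signedArea(EDB) = -51]
2. E_y = 5/2  [2·signedArea(ECD) = 51 ∩ 2·signedArea(EDB) = -51]
   → E = (15/2, 5/2)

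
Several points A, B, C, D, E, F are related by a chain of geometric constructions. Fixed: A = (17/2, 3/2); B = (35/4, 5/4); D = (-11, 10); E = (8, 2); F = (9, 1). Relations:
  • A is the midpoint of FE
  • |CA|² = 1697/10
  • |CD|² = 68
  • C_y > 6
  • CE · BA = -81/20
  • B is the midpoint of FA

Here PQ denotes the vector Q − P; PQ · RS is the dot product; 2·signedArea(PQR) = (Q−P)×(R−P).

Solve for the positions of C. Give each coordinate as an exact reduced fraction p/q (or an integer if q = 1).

1. C_x = -17/5  [line 1/4·x + -1/4·y + 51/20 = 0 ∩ |CD|² = 68]
2. C_y = 34/5  [line 1/4·x + -1/4·y + 51/20 = 0 ∩ |CD|² = 68]
   → C = (-17/5, 34/5)

C = (-17/5, 34/5)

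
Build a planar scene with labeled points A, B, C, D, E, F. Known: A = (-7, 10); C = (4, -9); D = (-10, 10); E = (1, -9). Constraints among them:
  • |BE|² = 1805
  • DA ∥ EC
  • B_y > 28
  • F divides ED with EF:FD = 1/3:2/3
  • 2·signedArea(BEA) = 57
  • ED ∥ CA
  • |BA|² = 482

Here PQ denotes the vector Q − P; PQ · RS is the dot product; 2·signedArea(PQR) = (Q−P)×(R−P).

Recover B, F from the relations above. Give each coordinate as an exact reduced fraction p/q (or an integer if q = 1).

B = (-18, 29)
F = (-8/3, -8/3)

1. B_x = -18  [line -19·x + -8·y + -110 = 0 ∩ |BA|² = 482]
2. B_y = 29  [line -19·x + -8·y + -110 = 0 ∩ |BA|² = 482]
   → B = (-18, 29)
3. F_x = -8/3  [F divides ED with EF:FD = 1/3:2/3]
4. F_y = -8/3  [F divides ED with EF:FD = 1/3:2/3]
   → F = (-8/3, -8/3)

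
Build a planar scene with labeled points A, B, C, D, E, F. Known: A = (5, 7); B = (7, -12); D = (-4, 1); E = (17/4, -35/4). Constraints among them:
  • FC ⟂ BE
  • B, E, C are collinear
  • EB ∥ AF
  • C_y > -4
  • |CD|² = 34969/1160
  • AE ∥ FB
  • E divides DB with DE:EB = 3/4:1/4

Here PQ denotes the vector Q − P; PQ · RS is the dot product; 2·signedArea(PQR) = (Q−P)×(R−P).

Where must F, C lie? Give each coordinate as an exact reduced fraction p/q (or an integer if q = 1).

C = (-263/580, -1851/580)
F = (31/4, 15/4)

1. F_x = 31/4  [AE ∥ FB ∩ EB ∥ AF]
2. F_y = 15/4  [AE ∥ FB ∩ EB ∥ AF]
   → F = (31/4, 15/4)
3. C_x = -263/580  [B, E, C are collinear ∩ FC ⟂ BE]
4. C_y = -1851/580  [B, E, C are collinear ∩ FC ⟂ BE]
   → C = (-263/580, -1851/580)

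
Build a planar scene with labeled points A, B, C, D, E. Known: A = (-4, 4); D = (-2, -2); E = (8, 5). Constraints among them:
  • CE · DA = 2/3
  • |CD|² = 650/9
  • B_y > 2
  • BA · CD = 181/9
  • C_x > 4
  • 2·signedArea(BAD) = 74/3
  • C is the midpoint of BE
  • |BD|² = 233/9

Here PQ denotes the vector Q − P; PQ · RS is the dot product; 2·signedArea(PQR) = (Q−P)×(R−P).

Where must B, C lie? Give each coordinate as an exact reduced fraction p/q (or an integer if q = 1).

B = (2/3, 7/3)
C = (13/3, 11/3)

1. B_x = 2/3  [line 6·x + 2·y + -26/3 = 0 ∩ |BD|² = 233/9]
2. B_y = 7/3  [line 6·x + 2·y + -26/3 = 0 ∩ |BD|² = 233/9]
   → B = (2/3, 7/3)
3. C_x = 13/3  [C is the midpoint of BE]
4. C_y = 11/3  [C is the midpoint of BE]
   → C = (13/3, 11/3)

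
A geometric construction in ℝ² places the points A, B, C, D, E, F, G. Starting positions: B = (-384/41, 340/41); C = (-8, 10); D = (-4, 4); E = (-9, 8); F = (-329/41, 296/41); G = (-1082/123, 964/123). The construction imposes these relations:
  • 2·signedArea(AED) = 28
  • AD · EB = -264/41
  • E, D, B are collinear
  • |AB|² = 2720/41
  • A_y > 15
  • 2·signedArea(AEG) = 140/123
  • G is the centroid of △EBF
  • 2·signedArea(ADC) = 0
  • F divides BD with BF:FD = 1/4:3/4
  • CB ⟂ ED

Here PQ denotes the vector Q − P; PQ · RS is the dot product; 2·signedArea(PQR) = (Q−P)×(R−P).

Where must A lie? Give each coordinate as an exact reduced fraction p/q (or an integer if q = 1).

1. A_x = -12  [2·signedArea(ADC) = 0 ∩ 2·signedArea(AED) = 28]
2. A_y = 16  [2·signedArea(ADC) = 0 ∩ 2·signedArea(AED) = 28]
   → A = (-12, 16)

A = (-12, 16)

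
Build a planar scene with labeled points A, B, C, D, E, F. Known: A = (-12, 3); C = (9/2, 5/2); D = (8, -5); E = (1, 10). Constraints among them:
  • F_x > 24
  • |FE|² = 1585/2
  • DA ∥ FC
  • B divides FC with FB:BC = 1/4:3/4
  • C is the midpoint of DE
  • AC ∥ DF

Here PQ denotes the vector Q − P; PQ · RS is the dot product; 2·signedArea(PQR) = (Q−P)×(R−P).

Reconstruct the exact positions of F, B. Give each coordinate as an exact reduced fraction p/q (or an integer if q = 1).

1. F_x = 49/2  [DA ∥ FC ∩ AC ∥ DF]
2. F_y = -11/2  [DA ∥ FC ∩ AC ∥ DF]
   → F = (49/2, -11/2)
3. B_x = 39/2  [B divides FC with FB:BC = 1/4:3/4]
4. B_y = -7/2  [B divides FC with FB:BC = 1/4:3/4]
   → B = (39/2, -7/2)

B = (39/2, -7/2)
F = (49/2, -11/2)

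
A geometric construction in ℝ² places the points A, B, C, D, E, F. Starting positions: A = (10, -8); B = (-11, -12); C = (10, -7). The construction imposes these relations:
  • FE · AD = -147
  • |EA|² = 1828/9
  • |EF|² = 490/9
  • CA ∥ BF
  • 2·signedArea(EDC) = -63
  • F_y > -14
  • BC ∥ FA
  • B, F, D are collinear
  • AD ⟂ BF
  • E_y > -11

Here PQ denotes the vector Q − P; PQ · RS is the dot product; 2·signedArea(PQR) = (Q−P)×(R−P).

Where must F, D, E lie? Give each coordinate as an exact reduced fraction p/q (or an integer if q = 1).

1. F_x = -11  [BC ∥ FA ∩ CA ∥ BF]
2. F_y = -13  [BC ∥ FA ∩ CA ∥ BF]
   → F = (-11, -13)
3. D_x = -11  [B, F, D are collinear ∩ AD ⟂ BF]
4. D_y = -8  [B, F, D are collinear ∩ AD ⟂ BF]
   → D = (-11, -8)
5. E_x = -4  [2·signedArea(EDC) = -63 ∩ FE · AD = -147]
6. E_y = -32/3  [2·signedArea(EDC) = -63 ∩ FE · AD = -147]
   → E = (-4, -32/3)

D = (-11, -8)
E = (-4, -32/3)
F = (-11, -13)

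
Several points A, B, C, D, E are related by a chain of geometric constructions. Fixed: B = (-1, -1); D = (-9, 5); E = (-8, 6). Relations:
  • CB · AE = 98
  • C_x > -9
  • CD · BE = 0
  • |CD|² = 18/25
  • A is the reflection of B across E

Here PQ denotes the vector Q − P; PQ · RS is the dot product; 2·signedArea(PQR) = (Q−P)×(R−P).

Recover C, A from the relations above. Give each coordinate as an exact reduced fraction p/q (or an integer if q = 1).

1. C_x = -42/5  [line 7·x + -7·y + 98 = 0 ∩ |CD|² = 18/25]
2. C_y = 28/5  [line 7·x + -7·y + 98 = 0 ∩ |CD|² = 18/25]
   → C = (-42/5, 28/5)
3. A_x = -15  [A is the reflection of B across E]
4. A_y = 13  [A is the reflection of B across E]
   → A = (-15, 13)

A = (-15, 13)
C = (-42/5, 28/5)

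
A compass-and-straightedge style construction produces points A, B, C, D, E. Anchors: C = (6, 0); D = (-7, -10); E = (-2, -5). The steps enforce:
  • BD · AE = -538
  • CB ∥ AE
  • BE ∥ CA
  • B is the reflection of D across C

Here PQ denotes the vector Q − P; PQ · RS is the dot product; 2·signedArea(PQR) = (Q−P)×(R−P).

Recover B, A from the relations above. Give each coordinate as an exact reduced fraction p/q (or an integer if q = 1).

A = (-15, -15)
B = (19, 10)

1. B_x = 19  [B is the reflection of D across C]
2. B_y = 10  [B is the reflection of D across C]
   → B = (19, 10)
3. A_x = -15  [CB ∥ AE ∩ BE ∥ CA]
4. A_y = -15  [CB ∥ AE ∩ BE ∥ CA]
   → A = (-15, -15)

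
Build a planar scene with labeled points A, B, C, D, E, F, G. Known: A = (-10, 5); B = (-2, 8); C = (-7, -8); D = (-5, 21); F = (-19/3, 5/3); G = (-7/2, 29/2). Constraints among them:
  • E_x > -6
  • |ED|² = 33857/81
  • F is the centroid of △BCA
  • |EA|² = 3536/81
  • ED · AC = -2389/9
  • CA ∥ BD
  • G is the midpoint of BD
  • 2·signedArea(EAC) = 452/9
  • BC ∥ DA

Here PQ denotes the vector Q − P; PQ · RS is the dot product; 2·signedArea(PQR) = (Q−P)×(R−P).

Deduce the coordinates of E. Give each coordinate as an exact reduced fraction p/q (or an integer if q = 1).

E = (-46/9, 5/9)

1. E_x = -46/9  [2·signedArea(EAC) = 452/9 ∩ ED · AC = -2389/9]
2. E_y = 5/9  [2·signedArea(EAC) = 452/9 ∩ ED · AC = -2389/9]
   → E = (-46/9, 5/9)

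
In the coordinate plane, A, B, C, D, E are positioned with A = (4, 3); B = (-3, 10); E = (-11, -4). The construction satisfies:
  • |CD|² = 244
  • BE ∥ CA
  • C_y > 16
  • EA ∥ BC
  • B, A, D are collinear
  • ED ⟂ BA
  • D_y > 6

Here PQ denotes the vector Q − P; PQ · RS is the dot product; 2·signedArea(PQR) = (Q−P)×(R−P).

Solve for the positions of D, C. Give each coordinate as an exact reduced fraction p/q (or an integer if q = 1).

C = (12, 17)
D = (0, 7)

1. D_x = 0  [B, A, D are collinear ∩ ED ⟂ BA]
2. D_y = 7  [B, A, D are collinear ∩ ED ⟂ BA]
   → D = (0, 7)
3. C_x = 12  [BE ∥ CA ∩ EA ∥ BC]
4. C_y = 17  [BE ∥ CA ∩ EA ∥ BC]
   → C = (12, 17)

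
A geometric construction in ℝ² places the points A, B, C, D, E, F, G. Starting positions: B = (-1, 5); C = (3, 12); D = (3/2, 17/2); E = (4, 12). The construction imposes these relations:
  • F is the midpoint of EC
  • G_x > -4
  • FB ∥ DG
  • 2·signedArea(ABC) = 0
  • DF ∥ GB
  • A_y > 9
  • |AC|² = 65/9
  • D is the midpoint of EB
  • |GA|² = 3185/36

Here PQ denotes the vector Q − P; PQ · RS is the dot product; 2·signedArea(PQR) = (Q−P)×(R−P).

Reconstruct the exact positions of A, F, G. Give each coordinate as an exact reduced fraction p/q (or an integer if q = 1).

A = (5/3, 29/3)
F = (7/2, 12)
G = (-3, 3/2)

1. F_x = 7/2  [F is the midpoint of EC]
2. F_y = 12  [F is the midpoint of EC]
   → F = (7/2, 12)
3. G_x = -3  [DF ∥ GB ∩ FB ∥ DG]
4. G_y = 3/2  [DF ∥ GB ∩ FB ∥ DG]
   → G = (-3, 3/2)
5. A_x = 5/3  [line -7·x + 4·y + -27 = 0 ∩ |GA|² = 3185/36]
6. A_y = 29/3  [line -7·x + 4·y + -27 = 0 ∩ |GA|² = 3185/36]
   → A = (5/3, 29/3)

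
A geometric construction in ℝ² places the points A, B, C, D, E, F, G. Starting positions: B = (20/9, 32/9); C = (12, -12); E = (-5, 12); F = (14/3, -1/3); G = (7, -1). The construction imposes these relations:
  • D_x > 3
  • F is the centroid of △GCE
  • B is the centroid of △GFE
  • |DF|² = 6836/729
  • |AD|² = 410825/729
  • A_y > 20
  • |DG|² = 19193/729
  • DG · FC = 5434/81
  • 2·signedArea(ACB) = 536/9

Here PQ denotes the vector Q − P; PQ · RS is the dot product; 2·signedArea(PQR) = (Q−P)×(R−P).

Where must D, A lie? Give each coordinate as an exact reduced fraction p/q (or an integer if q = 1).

A = (-110/9, 184/9)
D = (82/27, 61/27)

1. D_x = 82/27  [line -22/3·x + 35/3·y + -331/81 = 0 ∩ |DF|² = 6836/729]
2. D_y = 61/27  [line -22/3·x + 35/3·y + -331/81 = 0 ∩ |DF|² = 6836/729]
   → D = (82/27, 61/27)
3. A_x = -110/9  [line -140/9·x + -88/9·y + 88/9 = 0 ∩ |AD|² = 410825/729]
4. A_y = 184/9  [line -140/9·x + -88/9·y + 88/9 = 0 ∩ |AD|² = 410825/729]
   → A = (-110/9, 184/9)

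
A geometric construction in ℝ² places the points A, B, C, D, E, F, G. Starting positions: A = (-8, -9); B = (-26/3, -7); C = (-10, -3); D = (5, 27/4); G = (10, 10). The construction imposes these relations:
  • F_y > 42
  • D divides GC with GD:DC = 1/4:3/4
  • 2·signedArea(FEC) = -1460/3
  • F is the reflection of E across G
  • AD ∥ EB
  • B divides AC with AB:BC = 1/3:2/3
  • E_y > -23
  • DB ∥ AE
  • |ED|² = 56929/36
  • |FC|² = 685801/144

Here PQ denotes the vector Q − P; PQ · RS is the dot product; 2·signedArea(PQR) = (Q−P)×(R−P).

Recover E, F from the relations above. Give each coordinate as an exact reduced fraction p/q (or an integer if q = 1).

E = (-65/3, -91/4)
F = (125/3, 171/4)

1. E_x = -65/3  [AD ∥ EB ∩ DB ∥ AE]
2. E_y = -91/4  [AD ∥ EB ∩ DB ∥ AE]
   → E = (-65/3, -91/4)
3. F_x = 125/3  [F is the reflection of E across G]
4. F_y = 171/4  [F is the reflection of E across G]
   → F = (125/3, 171/4)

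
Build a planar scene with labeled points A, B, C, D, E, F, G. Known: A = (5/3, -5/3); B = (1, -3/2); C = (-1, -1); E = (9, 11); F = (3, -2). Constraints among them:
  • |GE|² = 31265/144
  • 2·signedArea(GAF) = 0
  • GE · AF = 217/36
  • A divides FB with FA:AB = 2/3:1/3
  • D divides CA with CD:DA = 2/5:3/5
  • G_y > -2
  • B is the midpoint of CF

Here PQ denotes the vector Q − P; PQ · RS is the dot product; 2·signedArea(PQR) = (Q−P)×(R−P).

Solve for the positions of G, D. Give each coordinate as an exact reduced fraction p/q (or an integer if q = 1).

1. G_x = 4/3  [2·signedArea(GAF) = 0 ∩ GE · AF = 217/36]
2. G_y = -19/12  [2·signedArea(GAF) = 0 ∩ GE · AF = 217/36]
   → G = (4/3, -19/12)
3. D_x = 1/15  [D divides CA with CD:DA = 2/5:3/5]
4. D_y = -19/15  [D divides CA with CD:DA = 2/5:3/5]
   → D = (1/15, -19/15)

D = (1/15, -19/15)
G = (4/3, -19/12)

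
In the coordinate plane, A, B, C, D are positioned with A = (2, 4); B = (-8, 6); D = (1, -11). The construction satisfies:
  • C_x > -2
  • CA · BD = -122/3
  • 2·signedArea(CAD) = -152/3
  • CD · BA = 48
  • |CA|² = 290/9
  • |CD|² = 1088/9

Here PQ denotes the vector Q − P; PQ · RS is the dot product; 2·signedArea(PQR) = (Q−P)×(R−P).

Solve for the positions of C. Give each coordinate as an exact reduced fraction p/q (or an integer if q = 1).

1. C_x = -5/3  [2·signedArea(CAD) = -152/3 ∩ CA · BD = -122/3]
2. C_y = -1/3  [2·signedArea(CAD) = -152/3 ∩ CA · BD = -122/3]
   → C = (-5/3, -1/3)

C = (-5/3, -1/3)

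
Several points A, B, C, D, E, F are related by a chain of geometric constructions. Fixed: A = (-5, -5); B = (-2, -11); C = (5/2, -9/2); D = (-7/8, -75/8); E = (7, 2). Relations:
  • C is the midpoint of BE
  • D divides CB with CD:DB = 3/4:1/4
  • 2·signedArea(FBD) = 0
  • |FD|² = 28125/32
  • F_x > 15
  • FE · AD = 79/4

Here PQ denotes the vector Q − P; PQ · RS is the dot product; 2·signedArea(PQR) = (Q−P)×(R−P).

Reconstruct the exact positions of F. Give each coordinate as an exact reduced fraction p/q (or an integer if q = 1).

1. F_x = 16  [2·signedArea(FBD) = 0 ∩ FE · AD = 79/4]
2. F_y = 15  [2·signedArea(FBD) = 0 ∩ FE · AD = 79/4]
   → F = (16, 15)

F = (16, 15)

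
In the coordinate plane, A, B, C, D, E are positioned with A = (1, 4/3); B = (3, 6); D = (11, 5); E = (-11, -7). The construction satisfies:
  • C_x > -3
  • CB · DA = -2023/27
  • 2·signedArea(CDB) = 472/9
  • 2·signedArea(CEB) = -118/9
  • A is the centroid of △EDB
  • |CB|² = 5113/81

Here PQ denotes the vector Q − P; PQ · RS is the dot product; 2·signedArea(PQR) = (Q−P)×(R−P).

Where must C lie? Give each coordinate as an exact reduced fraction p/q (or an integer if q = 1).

C = (-7/3, 1/9)

1. C_x = -7/3  [2·signedArea(CDB) = 472/9 ∩ CB · DA = -2023/27]
2. C_y = 1/9  [2·signedArea(CDB) = 472/9 ∩ CB · DA = -2023/27]
   → C = (-7/3, 1/9)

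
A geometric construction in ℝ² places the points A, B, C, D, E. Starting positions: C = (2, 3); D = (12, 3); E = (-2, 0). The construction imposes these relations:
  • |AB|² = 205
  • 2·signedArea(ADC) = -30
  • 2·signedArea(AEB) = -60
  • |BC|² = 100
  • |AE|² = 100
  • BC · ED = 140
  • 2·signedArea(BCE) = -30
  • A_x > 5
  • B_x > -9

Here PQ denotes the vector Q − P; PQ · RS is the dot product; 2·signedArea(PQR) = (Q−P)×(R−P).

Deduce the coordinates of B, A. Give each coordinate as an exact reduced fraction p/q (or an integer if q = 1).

A = (6, 6)
B = (-8, 3)

1. B_x = -8  [2·signedArea(BCE) = -30 ∩ BC · ED = 140]
2. B_y = 3  [2·signedArea(BCE) = -30 ∩ BC · ED = 140]
   → B = (-8, 3)
3. A_x = 6  [2·signedArea(AEB) = -60 ∩ 2·signedArea(ADC) = -30]
4. A_y = 6  [2·signedArea(AEB) = -60 ∩ 2·signedArea(ADC) = -30]
   → A = (6, 6)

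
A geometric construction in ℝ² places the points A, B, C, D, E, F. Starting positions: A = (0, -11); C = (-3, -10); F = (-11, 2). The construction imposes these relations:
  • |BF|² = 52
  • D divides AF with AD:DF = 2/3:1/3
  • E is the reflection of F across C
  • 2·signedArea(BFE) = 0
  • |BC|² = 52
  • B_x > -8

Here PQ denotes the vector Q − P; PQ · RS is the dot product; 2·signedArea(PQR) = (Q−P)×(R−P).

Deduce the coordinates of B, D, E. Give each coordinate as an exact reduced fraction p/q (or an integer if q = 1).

B = (-7, -4)
D = (-22/3, -7/3)
E = (5, -22)

1. D_x = -22/3  [D divides AF with AD:DF = 2/3:1/3]
2. D_y = -7/3  [D divides AF with AD:DF = 2/3:1/3]
   → D = (-22/3, -7/3)
3. E_x = 5  [E is the reflection of F across C]
4. E_y = -22  [E is the reflection of F across C]
   → E = (5, -22)
5. B_x = -7  [line 24·x + 16·y + 232 = 0 ∩ |BF|² = 52]
6. B_y = -4  [line 24·x + 16·y + 232 = 0 ∩ |BF|² = 52]
   → B = (-7, -4)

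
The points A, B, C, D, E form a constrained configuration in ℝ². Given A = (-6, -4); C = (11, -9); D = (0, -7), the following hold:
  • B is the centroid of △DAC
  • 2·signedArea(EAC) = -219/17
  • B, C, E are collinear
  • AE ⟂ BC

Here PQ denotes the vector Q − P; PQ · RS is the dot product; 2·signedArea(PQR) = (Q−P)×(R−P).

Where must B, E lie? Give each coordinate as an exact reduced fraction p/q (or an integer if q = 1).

1. B_x = 5/3  [B is the centroid of △DAC]
2. B_y = -20/3  [B is the centroid of △DAC]
   → B = (5/3, -20/3)
3. E_x = -105/17  [B, C, E are collinear ∩ AE ⟂ BC]
4. E_y = -80/17  [B, C, E are collinear ∩ AE ⟂ BC]
   → E = (-105/17, -80/17)

B = (5/3, -20/3)
E = (-105/17, -80/17)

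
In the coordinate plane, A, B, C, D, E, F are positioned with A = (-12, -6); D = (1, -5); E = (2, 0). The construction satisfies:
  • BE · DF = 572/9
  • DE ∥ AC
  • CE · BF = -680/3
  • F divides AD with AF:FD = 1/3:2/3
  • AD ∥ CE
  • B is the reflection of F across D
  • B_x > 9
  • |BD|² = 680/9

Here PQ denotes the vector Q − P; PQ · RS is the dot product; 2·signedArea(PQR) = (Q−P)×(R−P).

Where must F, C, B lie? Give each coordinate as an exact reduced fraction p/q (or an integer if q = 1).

B = (29/3, -13/3)
C = (-11, -1)
F = (-23/3, -17/3)

1. F_x = -23/3  [F divides AD with AF:FD = 1/3:2/3]
2. F_y = -17/3  [F divides AD with AF:FD = 1/3:2/3]
   → F = (-23/3, -17/3)
3. C_x = -11  [AD ∥ CE ∩ DE ∥ AC]
4. C_y = -1  [AD ∥ CE ∩ DE ∥ AC]
   → C = (-11, -1)
5. B_x = 29/3  [B is the reflection of F across D]
6. B_y = -13/3  [B is the reflection of F across D]
   → B = (29/3, -13/3)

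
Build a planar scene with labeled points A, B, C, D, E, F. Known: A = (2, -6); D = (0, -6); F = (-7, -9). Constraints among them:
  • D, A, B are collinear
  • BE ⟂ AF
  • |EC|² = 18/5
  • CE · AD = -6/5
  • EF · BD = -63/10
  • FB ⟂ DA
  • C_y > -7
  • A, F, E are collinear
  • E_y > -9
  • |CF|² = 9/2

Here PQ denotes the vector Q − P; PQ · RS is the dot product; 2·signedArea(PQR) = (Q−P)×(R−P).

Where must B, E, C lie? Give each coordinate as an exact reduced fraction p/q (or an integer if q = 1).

B = (-7, -6)
C = (-67/10, -69/10)
E = (-61/10, -87/10)

1. B_x = -7  [D, A, B are collinear ∩ FB ⟂ DA]
2. B_y = -6  [D, A, B are collinear ∩ FB ⟂ DA]
   → B = (-7, -6)
3. E_x = -61/10  [A, F, E are collinear ∩ BE ⟂ AF]
4. E_y = -87/10  [A, F, E are collinear ∩ BE ⟂ AF]
   → E = (-61/10, -87/10)
5. C_x = -67/10  [CE · AD = -6/5]
6. C_y = -69/10  [|CF|² = 9/2]
   → C = (-67/10, -69/10)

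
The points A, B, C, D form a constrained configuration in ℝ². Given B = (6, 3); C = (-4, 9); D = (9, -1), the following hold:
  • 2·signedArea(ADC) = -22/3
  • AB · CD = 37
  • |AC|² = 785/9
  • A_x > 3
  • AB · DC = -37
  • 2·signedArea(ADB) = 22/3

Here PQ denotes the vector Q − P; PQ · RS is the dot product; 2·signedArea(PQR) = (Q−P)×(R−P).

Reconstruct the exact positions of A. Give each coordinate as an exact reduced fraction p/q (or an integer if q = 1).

1. A_x = 11/3  [2·signedArea(ADB) = 22/3 ∩ AB · DC = -37]
2. A_y = 11/3  [2·signedArea(ADB) = 22/3 ∩ AB · DC = -37]
   → A = (11/3, 11/3)

A = (11/3, 11/3)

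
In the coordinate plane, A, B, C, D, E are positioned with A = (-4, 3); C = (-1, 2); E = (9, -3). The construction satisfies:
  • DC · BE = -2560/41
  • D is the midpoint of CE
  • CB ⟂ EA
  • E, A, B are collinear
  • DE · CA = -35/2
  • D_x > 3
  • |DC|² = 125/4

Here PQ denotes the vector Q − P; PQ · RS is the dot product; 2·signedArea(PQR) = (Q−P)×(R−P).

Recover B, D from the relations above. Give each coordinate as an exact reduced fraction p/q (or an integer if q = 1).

B = (-47/41, 69/41)
D = (4, -1/2)

1. B_x = -47/41  [E, A, B are collinear ∩ CB ⟂ EA]
2. B_y = 69/41  [E, A, B are collinear ∩ CB ⟂ EA]
   → B = (-47/41, 69/41)
3. D_x = 4  [D is the midpoint of CE]
4. D_y = -1/2  [D is the midpoint of CE]
   → D = (4, -1/2)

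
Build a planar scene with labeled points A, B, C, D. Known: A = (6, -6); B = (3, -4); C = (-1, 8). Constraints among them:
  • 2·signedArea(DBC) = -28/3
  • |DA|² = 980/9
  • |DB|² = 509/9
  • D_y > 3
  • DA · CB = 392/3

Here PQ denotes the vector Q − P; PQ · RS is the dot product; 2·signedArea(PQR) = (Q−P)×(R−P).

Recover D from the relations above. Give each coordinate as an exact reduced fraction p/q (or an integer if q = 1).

1. D_x = 4/3  [DA · CB = 392/3 ∩ 2·signedArea(DBC) = -28/3]
2. D_y = 10/3  [DA · CB = 392/3 ∩ 2·signedArea(DBC) = -28/3]
   → D = (4/3, 10/3)

D = (4/3, 10/3)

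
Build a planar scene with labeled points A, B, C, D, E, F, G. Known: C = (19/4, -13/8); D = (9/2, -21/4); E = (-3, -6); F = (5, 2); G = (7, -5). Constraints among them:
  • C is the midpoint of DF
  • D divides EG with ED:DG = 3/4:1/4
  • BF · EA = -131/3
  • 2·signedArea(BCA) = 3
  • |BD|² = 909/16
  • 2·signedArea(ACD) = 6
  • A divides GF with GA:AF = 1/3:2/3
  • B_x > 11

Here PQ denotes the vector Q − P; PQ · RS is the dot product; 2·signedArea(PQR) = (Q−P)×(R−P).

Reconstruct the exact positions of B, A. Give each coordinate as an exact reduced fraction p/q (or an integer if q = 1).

A = (19/3, -8/3)
B = (12, -9/2)

1. A_x = 19/3  [A divides GF with GA:AF = 1/3:2/3]
2. A_y = -8/3  [A divides GF with GA:AF = 1/3:2/3]
   → A = (19/3, -8/3)
3. B_x = 12  [BF · EA = -131/3 ∩ 2·signedArea(BCA) = 3]
4. B_y = -9/2  [BF · EA = -131/3 ∩ 2·signedArea(BCA) = 3]
   → B = (12, -9/2)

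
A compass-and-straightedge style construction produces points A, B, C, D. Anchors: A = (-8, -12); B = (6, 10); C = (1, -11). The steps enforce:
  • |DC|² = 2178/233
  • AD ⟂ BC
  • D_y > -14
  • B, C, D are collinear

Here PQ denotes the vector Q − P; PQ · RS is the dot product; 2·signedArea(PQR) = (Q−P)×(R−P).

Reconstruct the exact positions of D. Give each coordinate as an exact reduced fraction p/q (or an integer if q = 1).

D = (68/233, -3256/233)

1. D_x = 68/233  [B, C, D are collinear ∩ AD ⟂ BC]
2. D_y = -3256/233  [B, C, D are collinear ∩ AD ⟂ BC]
   → D = (68/233, -3256/233)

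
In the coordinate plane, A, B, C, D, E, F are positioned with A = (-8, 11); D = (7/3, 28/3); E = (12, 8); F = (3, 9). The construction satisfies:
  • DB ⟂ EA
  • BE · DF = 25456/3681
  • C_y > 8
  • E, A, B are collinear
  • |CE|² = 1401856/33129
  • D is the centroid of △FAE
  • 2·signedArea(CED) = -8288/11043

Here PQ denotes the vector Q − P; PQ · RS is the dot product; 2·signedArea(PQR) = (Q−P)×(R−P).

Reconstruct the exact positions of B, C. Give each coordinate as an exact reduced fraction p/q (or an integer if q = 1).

1. B_x = 2884/1227  [E, A, B are collinear ∩ DB ⟂ EA]
2. B_y = 3864/409  [E, A, B are collinear ∩ DB ⟂ EA]
   → B = (2884/1227, 3864/409)
3. C_x = 20492/3681  [line -4/3·x + -29/3·y + 1038968/11043 = 0 ∩ |CE|² = 1401856/33129]
4. C_y = 11000/1227  [line -4/3·x + -29/3·y + 1038968/11043 = 0 ∩ |CE|² = 1401856/33129]
   → C = (20492/3681, 11000/1227)

B = (2884/1227, 3864/409)
C = (20492/3681, 11000/1227)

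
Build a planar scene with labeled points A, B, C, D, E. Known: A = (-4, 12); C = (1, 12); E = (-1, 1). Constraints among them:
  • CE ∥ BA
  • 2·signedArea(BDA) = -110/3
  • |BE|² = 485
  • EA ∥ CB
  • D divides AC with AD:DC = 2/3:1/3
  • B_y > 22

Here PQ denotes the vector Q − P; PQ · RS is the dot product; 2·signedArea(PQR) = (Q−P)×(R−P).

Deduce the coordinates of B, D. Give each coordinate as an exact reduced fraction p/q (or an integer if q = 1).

B = (-2, 23)
D = (-2/3, 12)

1. B_x = -2  [CE ∥ BA ∩ EA ∥ CB]
2. B_y = 23  [CE ∥ BA ∩ EA ∥ CB]
   → B = (-2, 23)
3. D_x = -2/3  [D divides AC with AD:DC = 2/3:1/3]
4. D_y = 12  [D divides AC with AD:DC = 2/3:1/3]
   → D = (-2/3, 12)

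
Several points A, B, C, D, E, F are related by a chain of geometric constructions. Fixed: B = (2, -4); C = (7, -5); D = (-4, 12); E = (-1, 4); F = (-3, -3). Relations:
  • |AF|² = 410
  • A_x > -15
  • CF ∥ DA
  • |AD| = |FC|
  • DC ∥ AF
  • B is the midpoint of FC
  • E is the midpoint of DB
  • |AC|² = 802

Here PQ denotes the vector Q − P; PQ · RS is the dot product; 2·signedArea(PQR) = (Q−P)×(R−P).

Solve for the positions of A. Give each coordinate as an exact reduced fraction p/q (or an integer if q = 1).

1. A_x = -14  [DC ∥ AF ∩ CF ∥ DA]
2. A_y = 14  [DC ∥ AF ∩ CF ∥ DA]
   → A = (-14, 14)

A = (-14, 14)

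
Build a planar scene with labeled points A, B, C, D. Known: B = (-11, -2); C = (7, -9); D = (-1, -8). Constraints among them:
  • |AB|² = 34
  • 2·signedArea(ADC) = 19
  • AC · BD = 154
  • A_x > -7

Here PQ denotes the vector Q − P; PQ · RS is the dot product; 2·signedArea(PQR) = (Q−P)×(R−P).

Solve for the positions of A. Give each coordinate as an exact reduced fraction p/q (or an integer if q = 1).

A = (-6, -5)

1. A_x = -6  [2·signedArea(ADC) = 19 ∩ AC · BD = 154]
2. A_y = -5  [2·signedArea(ADC) = 19 ∩ AC · BD = 154]
   → A = (-6, -5)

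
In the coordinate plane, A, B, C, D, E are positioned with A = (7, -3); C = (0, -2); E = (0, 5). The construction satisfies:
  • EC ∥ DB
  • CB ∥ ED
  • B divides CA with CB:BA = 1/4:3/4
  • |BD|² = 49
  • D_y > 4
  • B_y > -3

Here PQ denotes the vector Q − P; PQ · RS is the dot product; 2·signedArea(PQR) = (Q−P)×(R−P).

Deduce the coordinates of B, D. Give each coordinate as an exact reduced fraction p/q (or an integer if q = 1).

1. B_x = 7/4  [B divides CA with CB:BA = 1/4:3/4]
2. B_y = -9/4  [B divides CA with CB:BA = 1/4:3/4]
   → B = (7/4, -9/4)
3. D_x = 7/4  [EC ∥ DB ∩ CB ∥ ED]
4. D_y = 19/4  [EC ∥ DB ∩ CB ∥ ED]
   → D = (7/4, 19/4)

B = (7/4, -9/4)
D = (7/4, 19/4)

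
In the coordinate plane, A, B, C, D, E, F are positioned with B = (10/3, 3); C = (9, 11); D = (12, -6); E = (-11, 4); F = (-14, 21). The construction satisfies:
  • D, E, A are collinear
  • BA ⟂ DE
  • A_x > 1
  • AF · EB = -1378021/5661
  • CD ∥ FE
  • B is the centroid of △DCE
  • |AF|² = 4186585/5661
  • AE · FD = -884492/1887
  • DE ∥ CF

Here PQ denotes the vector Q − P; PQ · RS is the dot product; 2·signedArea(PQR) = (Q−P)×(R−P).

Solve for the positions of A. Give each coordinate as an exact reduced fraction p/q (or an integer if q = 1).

1. A_x = 2680/1887  [D, E, A are collinear ∩ BA ⟂ DE]
2. A_y = -2642/1887  [D, E, A are collinear ∩ BA ⟂ DE]
   → A = (2680/1887, -2642/1887)

A = (2680/1887, -2642/1887)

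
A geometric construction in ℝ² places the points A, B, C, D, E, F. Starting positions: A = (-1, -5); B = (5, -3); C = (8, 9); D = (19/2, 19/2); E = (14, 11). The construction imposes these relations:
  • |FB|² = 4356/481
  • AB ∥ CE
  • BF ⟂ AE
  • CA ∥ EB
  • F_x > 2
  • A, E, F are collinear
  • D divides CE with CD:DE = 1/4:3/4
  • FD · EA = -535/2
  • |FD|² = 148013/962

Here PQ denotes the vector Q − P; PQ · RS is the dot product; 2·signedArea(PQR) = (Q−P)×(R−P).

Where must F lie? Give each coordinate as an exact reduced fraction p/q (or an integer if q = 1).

F = (1349/481, -453/481)

1. F_x = 1349/481  [A, E, F are collinear ∩ BF ⟂ AE]
2. F_y = -453/481  [A, E, F are collinear ∩ BF ⟂ AE]
   → F = (1349/481, -453/481)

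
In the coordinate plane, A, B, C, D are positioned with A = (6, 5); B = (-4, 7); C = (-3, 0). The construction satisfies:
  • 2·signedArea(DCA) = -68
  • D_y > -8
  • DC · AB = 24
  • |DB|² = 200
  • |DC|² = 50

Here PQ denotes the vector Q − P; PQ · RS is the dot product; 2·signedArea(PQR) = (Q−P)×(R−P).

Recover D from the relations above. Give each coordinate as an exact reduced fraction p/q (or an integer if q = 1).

D = (-2, -7)

1. D_x = -2  [2·signedArea(DCA) = -68 ∩ DC · AB = 24]
2. D_y = -7  [2·signedArea(DCA) = -68 ∩ DC · AB = 24]
   → D = (-2, -7)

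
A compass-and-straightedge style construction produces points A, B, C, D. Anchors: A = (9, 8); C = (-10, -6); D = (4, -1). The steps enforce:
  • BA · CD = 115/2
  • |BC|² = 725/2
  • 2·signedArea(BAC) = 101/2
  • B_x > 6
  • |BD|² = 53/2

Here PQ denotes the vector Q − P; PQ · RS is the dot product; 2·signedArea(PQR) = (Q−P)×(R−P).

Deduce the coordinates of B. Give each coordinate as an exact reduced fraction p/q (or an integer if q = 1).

1. B_x = 13/2  [2·signedArea(BAC) = 101/2 ∩ BA · CD = 115/2]
2. B_y = 7/2  [2·signedArea(BAC) = 101/2 ∩ BA · CD = 115/2]
   → B = (13/2, 7/2)

B = (13/2, 7/2)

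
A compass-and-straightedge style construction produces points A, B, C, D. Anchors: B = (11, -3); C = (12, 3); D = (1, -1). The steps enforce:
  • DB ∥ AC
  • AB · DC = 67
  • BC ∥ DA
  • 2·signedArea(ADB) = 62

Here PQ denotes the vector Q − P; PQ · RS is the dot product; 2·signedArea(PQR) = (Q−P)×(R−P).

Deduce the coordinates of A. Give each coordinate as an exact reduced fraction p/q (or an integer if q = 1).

A = (2, 5)

1. A_x = 2  [DB ∥ AC ∩ BC ∥ DA]
2. A_y = 5  [DB ∥ AC ∩ BC ∥ DA]
   → A = (2, 5)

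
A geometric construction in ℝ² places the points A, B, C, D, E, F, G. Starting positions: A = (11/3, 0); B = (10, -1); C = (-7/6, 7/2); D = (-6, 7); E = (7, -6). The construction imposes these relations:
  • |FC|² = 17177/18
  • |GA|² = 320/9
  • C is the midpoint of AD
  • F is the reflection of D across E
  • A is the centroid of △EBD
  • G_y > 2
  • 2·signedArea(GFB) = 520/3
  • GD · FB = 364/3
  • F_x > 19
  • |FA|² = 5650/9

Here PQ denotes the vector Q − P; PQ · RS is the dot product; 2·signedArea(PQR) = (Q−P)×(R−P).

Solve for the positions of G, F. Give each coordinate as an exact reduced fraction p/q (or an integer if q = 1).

F = (20, -19)
G = (-5/3, 8/3)

1. F_x = 20  [F is the reflection of D across E]
2. F_y = -19  [F is the reflection of D across E]
   → F = (20, -19)
3. G_x = -5/3  [2·signedArea(GFB) = 520/3 ∩ GD · FB = 364/3]
4. G_y = 8/3  [2·signedArea(GFB) = 520/3 ∩ GD · FB = 364/3]
   → G = (-5/3, 8/3)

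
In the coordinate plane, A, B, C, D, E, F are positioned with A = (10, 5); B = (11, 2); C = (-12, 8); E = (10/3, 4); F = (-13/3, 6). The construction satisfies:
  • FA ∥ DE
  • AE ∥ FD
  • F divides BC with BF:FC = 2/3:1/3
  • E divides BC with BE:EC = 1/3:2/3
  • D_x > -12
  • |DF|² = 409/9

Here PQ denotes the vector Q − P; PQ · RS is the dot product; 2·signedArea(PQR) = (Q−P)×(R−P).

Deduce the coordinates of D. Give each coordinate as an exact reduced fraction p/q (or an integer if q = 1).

1. D_x = -11  [FA ∥ DE ∩ AE ∥ FD]
2. D_y = 5  [FA ∥ DE ∩ AE ∥ FD]
   → D = (-11, 5)

D = (-11, 5)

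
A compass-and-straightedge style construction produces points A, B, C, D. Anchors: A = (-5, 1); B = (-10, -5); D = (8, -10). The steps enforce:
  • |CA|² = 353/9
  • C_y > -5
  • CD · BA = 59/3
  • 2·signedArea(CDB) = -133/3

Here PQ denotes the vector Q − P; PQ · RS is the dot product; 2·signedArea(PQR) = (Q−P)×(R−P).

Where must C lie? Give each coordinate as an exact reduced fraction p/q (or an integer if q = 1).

1. C_x = -7/3  [CD · BA = 59/3 ∩ 2·signedArea(CDB) = -133/3]
2. C_y = -14/3  [CD · BA = 59/3 ∩ 2·signedArea(CDB) = -133/3]
   → C = (-7/3, -14/3)

C = (-7/3, -14/3)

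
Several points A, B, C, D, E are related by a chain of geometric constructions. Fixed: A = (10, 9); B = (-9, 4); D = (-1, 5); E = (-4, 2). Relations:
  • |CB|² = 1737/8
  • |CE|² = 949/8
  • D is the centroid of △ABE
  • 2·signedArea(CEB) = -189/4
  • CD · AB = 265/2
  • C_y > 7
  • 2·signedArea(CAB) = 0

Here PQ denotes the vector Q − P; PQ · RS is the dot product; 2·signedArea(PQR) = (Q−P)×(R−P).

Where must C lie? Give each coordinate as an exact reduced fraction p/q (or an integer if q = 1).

C = (21/4, 31/4)

1. C_x = 21/4  [2·signedArea(CAB) = 0 ∩ 2·signedArea(CEB) = -189/4]
2. C_y = 31/4  [2·signedArea(CAB) = 0 ∩ 2·signedArea(CEB) = -189/4]
   → C = (21/4, 31/4)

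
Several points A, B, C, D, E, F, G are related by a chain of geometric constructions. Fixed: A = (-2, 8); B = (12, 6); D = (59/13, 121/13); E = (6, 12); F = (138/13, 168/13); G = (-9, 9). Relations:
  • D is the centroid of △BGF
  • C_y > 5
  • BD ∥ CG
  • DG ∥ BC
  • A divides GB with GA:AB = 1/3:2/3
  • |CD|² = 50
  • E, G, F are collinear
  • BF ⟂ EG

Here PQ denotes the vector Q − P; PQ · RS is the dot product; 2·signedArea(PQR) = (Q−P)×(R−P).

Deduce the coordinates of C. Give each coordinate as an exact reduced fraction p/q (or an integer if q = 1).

1. C_x = -20/13  [BD ∥ CG ∩ DG ∥ BC]
2. C_y = 74/13  [BD ∥ CG ∩ DG ∥ BC]
   → C = (-20/13, 74/13)

C = (-20/13, 74/13)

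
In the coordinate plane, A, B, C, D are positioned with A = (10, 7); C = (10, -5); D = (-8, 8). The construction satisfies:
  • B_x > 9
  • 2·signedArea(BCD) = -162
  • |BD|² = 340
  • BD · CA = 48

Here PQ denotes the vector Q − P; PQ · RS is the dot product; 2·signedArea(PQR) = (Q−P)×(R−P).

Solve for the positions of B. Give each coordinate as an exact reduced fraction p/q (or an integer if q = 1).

1. B_x = 10  [BD · CA = 48 ∩ 2·signedArea(BCD) = -162]
2. B_y = 4  [BD · CA = 48 ∩ 2·signedArea(BCD) = -162]
   → B = (10, 4)

B = (10, 4)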